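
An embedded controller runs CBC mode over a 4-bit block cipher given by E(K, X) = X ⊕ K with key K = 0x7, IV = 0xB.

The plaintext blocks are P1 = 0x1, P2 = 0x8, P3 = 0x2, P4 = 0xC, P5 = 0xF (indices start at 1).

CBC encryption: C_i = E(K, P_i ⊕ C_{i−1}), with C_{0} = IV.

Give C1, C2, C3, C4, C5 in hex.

C1: P1 ⊕ 0xB = 0xA; E(K, 0xA) = 0xD.
C2: P2 ⊕ 0xD = 0x5; E(K, 0x5) = 0x2.
C3: P3 ⊕ 0x2 = 0x0; E(K, 0x0) = 0x7.
C4: P4 ⊕ 0x7 = 0xB; E(K, 0xB) = 0xC.
C5: P5 ⊕ 0xC = 0x3; E(K, 0x3) = 0x4.

C1 = 0xD, C2 = 0x2, C3 = 0x7, C4 = 0xC, C5 = 0x4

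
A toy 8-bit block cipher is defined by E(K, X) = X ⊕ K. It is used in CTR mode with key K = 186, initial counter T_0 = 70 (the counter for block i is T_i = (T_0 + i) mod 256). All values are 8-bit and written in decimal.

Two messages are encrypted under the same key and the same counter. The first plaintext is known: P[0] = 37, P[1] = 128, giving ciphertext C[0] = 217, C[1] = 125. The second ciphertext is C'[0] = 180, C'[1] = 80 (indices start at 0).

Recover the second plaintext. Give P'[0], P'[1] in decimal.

P'[0] = 72, P'[1] = 173

In CTR with a reused counter, both messages share the same keystream S_i, so C_i ⊕ C'_i = P_i ⊕ P'_i and thus P'_i = P_i ⊕ C_i ⊕ C'_i.
P'[0]: 37 ⊕ 217 ⊕ 180 = 72.
P'[1]: 128 ⊕ 125 ⊕ 80 = 173.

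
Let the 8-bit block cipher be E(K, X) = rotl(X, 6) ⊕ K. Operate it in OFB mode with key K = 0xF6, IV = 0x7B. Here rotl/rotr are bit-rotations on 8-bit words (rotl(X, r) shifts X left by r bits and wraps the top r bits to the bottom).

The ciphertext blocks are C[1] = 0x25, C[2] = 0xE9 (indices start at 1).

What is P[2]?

OFB decryption: S_i = E(K, S_{i−1}) with S_{0} = IV; P_i = C_i ⊕ S_i.
P[1]: S = E(K, 0x7B) = 0x28; 0x25 ⊕ 0x28 = 0x0D.
P[2]: S = E(K, 0x28) = 0xFC; 0xE9 ⊕ 0xFC = 0x15.

P[2] = 0x15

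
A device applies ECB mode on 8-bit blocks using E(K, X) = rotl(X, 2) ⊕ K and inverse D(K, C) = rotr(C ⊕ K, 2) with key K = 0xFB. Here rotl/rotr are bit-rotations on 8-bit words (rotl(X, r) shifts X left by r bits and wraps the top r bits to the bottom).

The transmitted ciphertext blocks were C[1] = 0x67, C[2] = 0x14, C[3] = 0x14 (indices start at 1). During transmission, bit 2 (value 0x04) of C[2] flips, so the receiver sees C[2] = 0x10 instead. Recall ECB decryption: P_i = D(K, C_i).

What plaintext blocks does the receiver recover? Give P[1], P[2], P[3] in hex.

Only C[2] changed, to 0x10. In ECB, a change in C_i affects only P_i. Decrypting the received ciphertext:
P[1]: D(K, 0x67) = 0x27.
P[2]: D(K, 0x10) = 0xFA.
P[3]: D(K, 0x14) = 0xFB.
Blocks that differ from the original plaintext: P[2].

P[1] = 0x27, P[2] = 0xFA, P[3] = 0xFB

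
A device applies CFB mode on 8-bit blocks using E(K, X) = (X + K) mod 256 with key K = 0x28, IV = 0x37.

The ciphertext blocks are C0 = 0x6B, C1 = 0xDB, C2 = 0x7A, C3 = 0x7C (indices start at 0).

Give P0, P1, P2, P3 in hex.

P0 = 0x34, P1 = 0x48, P2 = 0x79, P3 = 0xDE

CFB decryption: P_i = C_i ⊕ E(K, C_{i−1}), with C_{−1} = IV.
P0: E(K, 0x37) = 0x5F; 0x6B ⊕ 0x5F = 0x34.
P1: E(K, 0x6B) = 0x93; 0xDB ⊕ 0x93 = 0x48.
P2: E(K, 0xDB) = 0x03; 0x7A ⊕ 0x03 = 0x79.
P3: E(K, 0x7A) = 0xA2; 0x7C ⊕ 0xA2 = 0xDE.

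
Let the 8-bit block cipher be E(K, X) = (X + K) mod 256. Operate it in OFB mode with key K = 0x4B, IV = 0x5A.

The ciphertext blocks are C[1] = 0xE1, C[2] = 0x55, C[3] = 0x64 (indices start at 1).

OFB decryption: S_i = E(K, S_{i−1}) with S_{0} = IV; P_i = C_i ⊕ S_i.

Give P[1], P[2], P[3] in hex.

P[1] = 0x44, P[2] = 0xA5, P[3] = 0x5F

P[1]: S = E(K, 0x5A) = 0xA5; 0xE1 ⊕ 0xA5 = 0x44.
P[2]: S = E(K, 0xA5) = 0xF0; 0x55 ⊕ 0xF0 = 0xA5.
P[3]: S = E(K, 0xF0) = 0x3B; 0x64 ⊕ 0x3B = 0x5F.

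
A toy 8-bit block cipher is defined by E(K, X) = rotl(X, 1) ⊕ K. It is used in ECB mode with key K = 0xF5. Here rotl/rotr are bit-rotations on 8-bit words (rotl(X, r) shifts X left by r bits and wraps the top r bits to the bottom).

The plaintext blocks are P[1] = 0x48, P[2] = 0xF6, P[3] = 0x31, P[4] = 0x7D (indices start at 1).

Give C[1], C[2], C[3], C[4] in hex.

C[1] = 0x65, C[2] = 0x18, C[3] = 0x97, C[4] = 0x0F

ECB encryption: C_i = E(K, P_i).
C[1]: E(K, 0x48) = 0x65.
C[2]: E(K, 0xF6) = 0x18.
C[3]: E(K, 0x31) = 0x97.
C[4]: E(K, 0x7D) = 0x0F.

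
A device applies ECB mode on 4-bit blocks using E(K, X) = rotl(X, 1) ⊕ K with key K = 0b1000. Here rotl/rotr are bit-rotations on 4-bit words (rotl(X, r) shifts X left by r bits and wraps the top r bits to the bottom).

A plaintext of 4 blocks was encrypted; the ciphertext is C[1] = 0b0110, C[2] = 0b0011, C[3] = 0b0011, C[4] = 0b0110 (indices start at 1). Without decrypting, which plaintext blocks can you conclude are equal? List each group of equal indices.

ECB encrypts each block independently with the same key, so equal ciphertext blocks imply equal plaintext blocks.
C[1] = C[4] = 0b0110, so P[1] = P[4].
C[2] = C[3] = 0b0011, so P[2] = P[3].

P[1] = P[4]; P[2] = P[3]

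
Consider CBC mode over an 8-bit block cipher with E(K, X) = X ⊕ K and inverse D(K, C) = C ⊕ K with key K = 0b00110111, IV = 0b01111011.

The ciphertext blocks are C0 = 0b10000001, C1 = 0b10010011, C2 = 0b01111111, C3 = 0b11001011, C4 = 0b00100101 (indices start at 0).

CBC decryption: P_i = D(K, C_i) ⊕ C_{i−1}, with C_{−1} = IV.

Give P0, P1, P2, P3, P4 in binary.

P0 = 0b11001101, P1 = 0b00100101, P2 = 0b11011011, P3 = 0b10000011, P4 = 0b11011001

P0: D(K, 0b10000001) = 0b10110110; 0b10110110 ⊕ 0b01111011 = 0b11001101.
P1: D(K, 0b10010011) = 0b10100100; 0b10100100 ⊕ 0b10000001 = 0b00100101.
P2: D(K, 0b01111111) = 0b01001000; 0b01001000 ⊕ 0b10010011 = 0b11011011.
P3: D(K, 0b11001011) = 0b11111100; 0b11111100 ⊕ 0b01111111 = 0b10000011.
P4: D(K, 0b00100101) = 0b00010010; 0b00010010 ⊕ 0b11001011 = 0b11011001.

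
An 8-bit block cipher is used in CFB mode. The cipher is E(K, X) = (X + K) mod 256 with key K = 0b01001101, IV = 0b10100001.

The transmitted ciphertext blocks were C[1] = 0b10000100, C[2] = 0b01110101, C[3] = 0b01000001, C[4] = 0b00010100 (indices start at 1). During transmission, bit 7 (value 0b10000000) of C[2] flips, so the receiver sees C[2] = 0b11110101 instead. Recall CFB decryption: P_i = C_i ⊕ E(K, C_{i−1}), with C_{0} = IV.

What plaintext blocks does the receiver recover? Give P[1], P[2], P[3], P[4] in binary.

Only C[2] changed, to 0b11110101. In CFB, a change in C_i flips the same bit in P_i and garbles P_{i+1}. Decrypting the received ciphertext:
P[1]: E(K, 0b10100001) = 0b11101110; 0b10000100 ⊕ 0b11101110 = 0b01101010.
P[2]: E(K, 0b10000100) = 0b11010001; 0b11110101 ⊕ 0b11010001 = 0b00100100.
P[3]: E(K, 0b11110101) = 0b01000010; 0b01000001 ⊕ 0b01000010 = 0b00000011.
P[4]: E(K, 0b01000001) = 0b10001110; 0b00010100 ⊕ 0b10001110 = 0b10011010.
Blocks that differ from the original plaintext: P[2], P[3].

P[1] = 0b01101010, P[2] = 0b00100100, P[3] = 0b00000011, P[4] = 0b10011010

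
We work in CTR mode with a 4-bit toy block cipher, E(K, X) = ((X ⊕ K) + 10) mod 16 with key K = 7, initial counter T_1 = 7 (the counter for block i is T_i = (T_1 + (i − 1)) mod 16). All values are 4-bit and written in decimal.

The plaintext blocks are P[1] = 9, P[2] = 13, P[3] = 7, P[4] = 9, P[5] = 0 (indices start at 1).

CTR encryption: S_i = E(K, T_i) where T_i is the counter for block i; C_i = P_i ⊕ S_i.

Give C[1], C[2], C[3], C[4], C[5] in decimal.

C[1] = 3, C[2] = 4, C[3] = 15, C[4] = 14, C[5] = 6

C[1]: T = 7, S = E(K, T) = 10; 9 ⊕ 10 = 3.
C[2]: T = 8, S = E(K, T) = 9; 13 ⊕ 9 = 4.
C[3]: T = 9, S = E(K, T) = 8; 7 ⊕ 8 = 15.
C[4]: T = 10, S = E(K, T) = 7; 9 ⊕ 7 = 14.
C[5]: T = 11, S = E(K, T) = 6; 0 ⊕ 6 = 6.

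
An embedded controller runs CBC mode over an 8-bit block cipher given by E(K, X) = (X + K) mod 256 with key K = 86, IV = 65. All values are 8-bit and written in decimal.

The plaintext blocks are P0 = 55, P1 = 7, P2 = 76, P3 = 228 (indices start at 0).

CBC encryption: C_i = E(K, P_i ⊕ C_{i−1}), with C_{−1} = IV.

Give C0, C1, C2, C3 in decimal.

C0: P0 ⊕ 65 = 118; E(K, 118) = 204.
C1: P1 ⊕ 204 = 203; E(K, 203) = 33.
C2: P2 ⊕ 33 = 109; E(K, 109) = 195.
C3: P3 ⊕ 195 = 39; E(K, 39) = 125.

C0 = 204, C1 = 33, C2 = 195, C3 = 125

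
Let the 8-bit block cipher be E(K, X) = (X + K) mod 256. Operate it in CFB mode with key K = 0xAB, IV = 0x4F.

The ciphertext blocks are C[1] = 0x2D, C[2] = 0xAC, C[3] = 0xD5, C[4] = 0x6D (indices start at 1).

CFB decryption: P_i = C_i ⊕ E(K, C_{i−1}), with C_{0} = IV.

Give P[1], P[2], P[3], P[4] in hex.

P[1]: E(K, 0x4F) = 0xFA; 0x2D ⊕ 0xFA = 0xD7.
P[2]: E(K, 0x2D) = 0xD8; 0xAC ⊕ 0xD8 = 0x74.
P[3]: E(K, 0xAC) = 0x57; 0xD5 ⊕ 0x57 = 0x82.
P[4]: E(K, 0xD5) = 0x80; 0x6D ⊕ 0x80 = 0xED.

P[1] = 0xD7, P[2] = 0x74, P[3] = 0x82, P[4] = 0xED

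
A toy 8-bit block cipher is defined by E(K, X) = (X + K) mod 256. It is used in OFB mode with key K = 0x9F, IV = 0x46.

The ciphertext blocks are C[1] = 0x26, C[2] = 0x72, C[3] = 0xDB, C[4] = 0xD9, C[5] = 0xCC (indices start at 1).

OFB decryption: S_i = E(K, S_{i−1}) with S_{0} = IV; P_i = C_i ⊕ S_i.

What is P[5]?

P[1]: S = E(K, 0x46) = 0xE5; 0x26 ⊕ 0xE5 = 0xC3.
P[2]: S = E(K, 0xE5) = 0x84; 0x72 ⊕ 0x84 = 0xF6.
P[3]: S = E(K, 0x84) = 0x23; 0xDB ⊕ 0x23 = 0xF8.
P[4]: S = E(K, 0x23) = 0xC2; 0xD9 ⊕ 0xC2 = 0x1B.
P[5]: S = E(K, 0xC2) = 0x61; 0xCC ⊕ 0x61 = 0xAD.

P[5] = 0xAD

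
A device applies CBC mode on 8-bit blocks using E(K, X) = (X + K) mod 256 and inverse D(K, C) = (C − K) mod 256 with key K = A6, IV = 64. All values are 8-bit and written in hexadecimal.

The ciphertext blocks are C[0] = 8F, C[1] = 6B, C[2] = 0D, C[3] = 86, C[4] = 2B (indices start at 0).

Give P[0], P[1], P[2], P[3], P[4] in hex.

P[0] = 8D, P[1] = 4A, P[2] = 0C, P[3] = ED, P[4] = 03

CBC decryption: P_i = D(K, C_i) ⊕ C_{i−1}, with C_{−1} = IV.
P[0]: D(K, 8F) = E9; E9 ⊕ 64 = 8D.
P[1]: D(K, 6B) = C5; C5 ⊕ 8F = 4A.
P[2]: D(K, 0D) = 67; 67 ⊕ 6B = 0C.
P[3]: D(K, 86) = E0; E0 ⊕ 0D = ED.
P[4]: D(K, 2B) = 85; 85 ⊕ 86 = 03.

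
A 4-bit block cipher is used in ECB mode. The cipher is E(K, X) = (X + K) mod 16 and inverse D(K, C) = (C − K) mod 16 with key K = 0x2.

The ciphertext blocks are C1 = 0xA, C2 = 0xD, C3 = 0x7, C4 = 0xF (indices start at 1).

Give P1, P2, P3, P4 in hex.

P1 = 0x8, P2 = 0xB, P3 = 0x5, P4 = 0xD

ECB decryption: P_i = D(K, C_i).
P1: D(K, 0xA) = 0x8.
P2: D(K, 0xD) = 0xB.
P3: D(K, 0x7) = 0x5.
P4: D(K, 0xF) = 0xD.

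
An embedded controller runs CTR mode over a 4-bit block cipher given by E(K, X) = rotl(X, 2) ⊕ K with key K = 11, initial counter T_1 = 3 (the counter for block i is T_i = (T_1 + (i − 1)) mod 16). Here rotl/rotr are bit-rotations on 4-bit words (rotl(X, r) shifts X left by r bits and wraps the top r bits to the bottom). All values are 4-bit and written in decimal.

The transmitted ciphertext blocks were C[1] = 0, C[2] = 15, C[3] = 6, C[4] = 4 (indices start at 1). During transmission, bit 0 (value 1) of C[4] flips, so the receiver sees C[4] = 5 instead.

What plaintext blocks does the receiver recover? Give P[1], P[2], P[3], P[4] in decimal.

CTR decryption: S_i = E(K, T_i) where T_i is the counter for block i; P_i = C_i ⊕ S_i.
Only C[4] changed, to 5. In CTR, a change in C_i flips the same bit in P_i only; the keystream is unaffected. Decrypting the received ciphertext:
P[1]: T = 3, S = E(K, T) = 7; 0 ⊕ 7 = 7.
P[2]: T = 4, S = E(K, T) = 10; 15 ⊕ 10 = 5.
P[3]: T = 5, S = E(K, T) = 14; 6 ⊕ 14 = 8.
P[4]: T = 6, S = E(K, T) = 2; 5 ⊕ 2 = 7.
Blocks that differ from the original plaintext: P[4].

P[1] = 7, P[2] = 5, P[3] = 8, P[4] = 7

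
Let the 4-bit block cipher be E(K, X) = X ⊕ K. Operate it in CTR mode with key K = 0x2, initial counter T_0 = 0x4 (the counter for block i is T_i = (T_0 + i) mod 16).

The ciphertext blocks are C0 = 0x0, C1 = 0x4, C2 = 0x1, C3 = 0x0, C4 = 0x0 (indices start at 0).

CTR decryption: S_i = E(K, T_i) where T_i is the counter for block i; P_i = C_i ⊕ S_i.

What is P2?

P2 = 0x5

P2: T = 0x6, S = E(K, T) = 0x4; 0x1 ⊕ 0x4 = 0x5.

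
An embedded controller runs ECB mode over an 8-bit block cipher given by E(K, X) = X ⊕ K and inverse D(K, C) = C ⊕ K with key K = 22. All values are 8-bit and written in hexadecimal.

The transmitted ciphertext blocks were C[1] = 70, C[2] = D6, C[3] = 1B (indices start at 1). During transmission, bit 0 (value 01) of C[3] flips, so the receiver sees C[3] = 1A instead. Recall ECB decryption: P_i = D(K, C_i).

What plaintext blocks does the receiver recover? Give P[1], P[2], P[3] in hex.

Only C[3] changed, to 1A. In ECB, a change in C_i affects only P_i. Decrypting the received ciphertext:
P[1]: D(K, 70) = 52.
P[2]: D(K, D6) = F4.
P[3]: D(K, 1A) = 38.
Blocks that differ from the original plaintext: P[3].

P[1] = 52, P[2] = F4, P[3] = 38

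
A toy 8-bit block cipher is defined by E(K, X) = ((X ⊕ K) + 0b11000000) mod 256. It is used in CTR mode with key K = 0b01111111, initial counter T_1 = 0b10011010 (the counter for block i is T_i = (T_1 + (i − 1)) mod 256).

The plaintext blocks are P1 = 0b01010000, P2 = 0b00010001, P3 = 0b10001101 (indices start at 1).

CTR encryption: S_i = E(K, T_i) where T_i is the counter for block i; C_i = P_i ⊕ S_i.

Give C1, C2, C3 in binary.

C1 = 0b11110101, C2 = 0b10110101, C3 = 0b00101110

C1: T = 0b10011010, S = E(K, T) = 0b10100101; 0b01010000 ⊕ 0b10100101 = 0b11110101.
C2: T = 0b10011011, S = E(K, T) = 0b10100100; 0b00010001 ⊕ 0b10100100 = 0b10110101.
C3: T = 0b10011100, S = E(K, T) = 0b10100011; 0b10001101 ⊕ 0b10100011 = 0b00101110.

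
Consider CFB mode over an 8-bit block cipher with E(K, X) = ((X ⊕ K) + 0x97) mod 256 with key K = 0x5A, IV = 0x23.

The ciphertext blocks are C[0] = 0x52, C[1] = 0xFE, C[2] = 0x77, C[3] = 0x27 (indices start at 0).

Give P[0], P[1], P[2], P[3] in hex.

P[0] = 0x42, P[1] = 0x61, P[2] = 0x4C, P[3] = 0xE3

CFB decryption: P_i = C_i ⊕ E(K, C_{i−1}), with C_{−1} = IV.
P[0]: E(K, 0x23) = 0x10; 0x52 ⊕ 0x10 = 0x42.
P[1]: E(K, 0x52) = 0x9F; 0xFE ⊕ 0x9F = 0x61.
P[2]: E(K, 0xFE) = 0x3B; 0x77 ⊕ 0x3B = 0x4C.
P[3]: E(K, 0x77) = 0xC4; 0x27 ⊕ 0xC4 = 0xE3.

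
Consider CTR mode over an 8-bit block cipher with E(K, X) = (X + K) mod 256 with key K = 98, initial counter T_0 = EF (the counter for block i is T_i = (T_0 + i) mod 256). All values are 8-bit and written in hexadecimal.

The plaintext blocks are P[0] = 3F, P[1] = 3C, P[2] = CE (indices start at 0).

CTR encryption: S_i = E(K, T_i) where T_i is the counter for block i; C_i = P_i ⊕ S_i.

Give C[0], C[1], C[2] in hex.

C[0] = B8, C[1] = B4, C[2] = 47

C[0]: T = EF, S = E(K, T) = 87; 3F ⊕ 87 = B8.
C[1]: T = F0, S = E(K, T) = 88; 3C ⊕ 88 = B4.
C[2]: T = F1, S = E(K, T) = 89; CE ⊕ 89 = 47.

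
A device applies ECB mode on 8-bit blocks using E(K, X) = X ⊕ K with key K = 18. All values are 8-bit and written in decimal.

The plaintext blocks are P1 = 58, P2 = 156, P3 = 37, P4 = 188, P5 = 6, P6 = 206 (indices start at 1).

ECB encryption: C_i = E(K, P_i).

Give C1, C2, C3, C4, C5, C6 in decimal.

C1 = 40, C2 = 142, C3 = 55, C4 = 174, C5 = 20, C6 = 220

C1: E(K, 58) = 40.
C2: E(K, 156) = 142.
C3: E(K, 37) = 55.
C4: E(K, 188) = 174.
C5: E(K, 6) = 20.
C6: E(K, 206) = 220.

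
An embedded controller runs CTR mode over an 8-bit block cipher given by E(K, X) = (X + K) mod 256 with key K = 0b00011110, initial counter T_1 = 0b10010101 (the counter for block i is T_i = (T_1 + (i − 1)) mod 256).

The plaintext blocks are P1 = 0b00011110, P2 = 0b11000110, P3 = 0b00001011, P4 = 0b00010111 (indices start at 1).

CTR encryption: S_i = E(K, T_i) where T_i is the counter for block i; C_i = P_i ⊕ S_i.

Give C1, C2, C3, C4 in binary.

C1 = 0b10101101, C2 = 0b01110010, C3 = 0b10111110, C4 = 0b10100001

C1: T = 0b10010101, S = E(K, T) = 0b10110011; 0b00011110 ⊕ 0b10110011 = 0b10101101.
C2: T = 0b10010110, S = E(K, T) = 0b10110100; 0b11000110 ⊕ 0b10110100 = 0b01110010.
C3: T = 0b10010111, S = E(K, T) = 0b10110101; 0b00001011 ⊕ 0b10110101 = 0b10111110.
C4: T = 0b10011000, S = E(K, T) = 0b10110110; 0b00010111 ⊕ 0b10110110 = 0b10100001.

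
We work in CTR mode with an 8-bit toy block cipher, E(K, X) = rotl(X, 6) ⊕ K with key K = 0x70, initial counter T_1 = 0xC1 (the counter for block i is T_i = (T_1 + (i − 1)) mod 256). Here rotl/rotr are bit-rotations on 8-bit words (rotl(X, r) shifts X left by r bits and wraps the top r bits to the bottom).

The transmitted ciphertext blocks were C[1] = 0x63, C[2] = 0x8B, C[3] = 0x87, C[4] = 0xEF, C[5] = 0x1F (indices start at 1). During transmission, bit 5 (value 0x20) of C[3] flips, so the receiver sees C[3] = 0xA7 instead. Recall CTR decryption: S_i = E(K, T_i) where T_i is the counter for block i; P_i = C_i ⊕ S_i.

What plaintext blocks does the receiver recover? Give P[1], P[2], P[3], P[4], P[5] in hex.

Only C[3] changed, to 0xA7. In CTR, a change in C_i flips the same bit in P_i only; the keystream is unaffected. Decrypting the received ciphertext:
P[1]: T = 0xC1, S = E(K, T) = 0x00; 0x63 ⊕ 0x00 = 0x63.
P[2]: T = 0xC2, S = E(K, T) = 0xC0; 0x8B ⊕ 0xC0 = 0x4B.
P[3]: T = 0xC3, S = E(K, T) = 0x80; 0xA7 ⊕ 0x80 = 0x27.
P[4]: T = 0xC4, S = E(K, T) = 0x41; 0xEF ⊕ 0x41 = 0xAE.
P[5]: T = 0xC5, S = E(K, T) = 0x01; 0x1F ⊕ 0x01 = 0x1E.
Blocks that differ from the original plaintext: P[3].

P[1] = 0x63, P[2] = 0x4B, P[3] = 0x27, P[4] = 0xAE, P[5] = 0x1E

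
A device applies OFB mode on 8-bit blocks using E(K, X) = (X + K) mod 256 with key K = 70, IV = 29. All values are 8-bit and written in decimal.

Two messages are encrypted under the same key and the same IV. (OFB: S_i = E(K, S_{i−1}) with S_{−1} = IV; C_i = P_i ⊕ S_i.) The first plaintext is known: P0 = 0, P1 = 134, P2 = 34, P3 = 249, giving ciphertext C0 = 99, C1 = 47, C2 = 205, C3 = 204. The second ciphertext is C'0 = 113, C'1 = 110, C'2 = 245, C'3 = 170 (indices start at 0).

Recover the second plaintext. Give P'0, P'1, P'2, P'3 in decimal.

P'0 = 18, P'1 = 199, P'2 = 26, P'3 = 159

In OFB with a reused IV, both messages share the same keystream S_i, so C_i ⊕ C'_i = P_i ⊕ P'_i and thus P'_i = P_i ⊕ C_i ⊕ C'_i.
P'0: 0 ⊕ 99 ⊕ 113 = 18.
P'1: 134 ⊕ 47 ⊕ 110 = 199.
P'2: 34 ⊕ 205 ⊕ 245 = 26.
P'3: 249 ⊕ 204 ⊕ 170 = 159.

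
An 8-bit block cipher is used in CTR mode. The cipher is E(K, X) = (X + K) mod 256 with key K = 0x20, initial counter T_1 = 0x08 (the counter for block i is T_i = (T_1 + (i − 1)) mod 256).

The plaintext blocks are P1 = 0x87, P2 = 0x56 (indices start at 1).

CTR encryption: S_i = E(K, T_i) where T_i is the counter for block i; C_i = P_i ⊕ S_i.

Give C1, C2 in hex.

C1 = 0xAF, C2 = 0x7F

C1: T = 0x08, S = E(K, T) = 0x28; 0x87 ⊕ 0x28 = 0xAF.
C2: T = 0x09, S = E(K, T) = 0x29; 0x56 ⊕ 0x29 = 0x7F.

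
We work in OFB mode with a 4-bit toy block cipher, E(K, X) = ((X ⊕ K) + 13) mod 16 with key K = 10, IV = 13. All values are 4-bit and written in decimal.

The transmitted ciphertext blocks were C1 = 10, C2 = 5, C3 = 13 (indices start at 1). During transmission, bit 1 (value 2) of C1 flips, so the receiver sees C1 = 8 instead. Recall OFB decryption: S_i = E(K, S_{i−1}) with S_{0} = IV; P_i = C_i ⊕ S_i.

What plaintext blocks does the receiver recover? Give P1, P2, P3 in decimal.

P1 = 12, P2 = 14, P3 = 3

Only C1 changed, to 8. In OFB, a change in C_i flips the same bit in P_i only; the keystream is unaffected. Decrypting the received ciphertext:
P1: S = E(K, 13) = 4; 8 ⊕ 4 = 12.
P2: S = E(K, 4) = 11; 5 ⊕ 11 = 14.
P3: S = E(K, 11) = 14; 13 ⊕ 14 = 3.
Blocks that differ from the original plaintext: P1.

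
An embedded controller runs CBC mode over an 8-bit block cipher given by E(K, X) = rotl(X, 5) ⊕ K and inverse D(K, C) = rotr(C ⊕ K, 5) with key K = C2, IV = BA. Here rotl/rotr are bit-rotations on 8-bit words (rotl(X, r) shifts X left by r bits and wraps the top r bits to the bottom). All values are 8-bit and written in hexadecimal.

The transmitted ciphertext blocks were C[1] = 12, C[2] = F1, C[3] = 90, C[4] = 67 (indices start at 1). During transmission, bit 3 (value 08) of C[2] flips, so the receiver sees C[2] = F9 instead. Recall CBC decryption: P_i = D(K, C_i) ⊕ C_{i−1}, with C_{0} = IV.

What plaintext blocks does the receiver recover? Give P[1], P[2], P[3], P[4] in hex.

Only C[2] changed, to F9. In CBC, a change in C_i garbles P_i and flips the same bit in P_{i+1}. Decrypting the received ciphertext:
P[1]: D(K, 12) = 86; 86 ⊕ BA = 3C.
P[2]: D(K, F9) = D9; D9 ⊕ 12 = CB.
P[3]: D(K, 90) = 92; 92 ⊕ F9 = 6B.
P[4]: D(K, 67) = 2D; 2D ⊕ 90 = BD.
Blocks that differ from the original plaintext: P[2], P[3].

P[1] = 3C, P[2] = CB, P[3] = 6B, P[4] = BD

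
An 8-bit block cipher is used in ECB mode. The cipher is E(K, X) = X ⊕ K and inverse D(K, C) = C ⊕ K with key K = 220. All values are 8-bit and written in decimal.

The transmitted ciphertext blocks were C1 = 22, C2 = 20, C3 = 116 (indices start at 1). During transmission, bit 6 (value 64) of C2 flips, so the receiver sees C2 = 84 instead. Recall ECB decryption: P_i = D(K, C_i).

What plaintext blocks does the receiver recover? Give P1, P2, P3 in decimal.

Only C2 changed, to 84. In ECB, a change in C_i affects only P_i. Decrypting the received ciphertext:
P1: D(K, 22) = 202.
P2: D(K, 84) = 136.
P3: D(K, 116) = 168.
Blocks that differ from the original plaintext: P2.

P1 = 202, P2 = 136, P3 = 168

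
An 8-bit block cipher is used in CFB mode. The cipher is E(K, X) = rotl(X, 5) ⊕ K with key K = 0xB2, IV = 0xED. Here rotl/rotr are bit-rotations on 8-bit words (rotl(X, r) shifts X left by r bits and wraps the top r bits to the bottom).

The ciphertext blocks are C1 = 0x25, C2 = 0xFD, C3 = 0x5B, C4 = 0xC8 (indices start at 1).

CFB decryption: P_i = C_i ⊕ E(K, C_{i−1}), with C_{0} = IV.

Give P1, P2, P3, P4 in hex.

P1 = 0x2A, P2 = 0xEB, P3 = 0x56, P4 = 0x11

P1: E(K, 0xED) = 0x0F; 0x25 ⊕ 0x0F = 0x2A.
P2: E(K, 0x25) = 0x16; 0xFD ⊕ 0x16 = 0xEB.
P3: E(K, 0xFD) = 0x0D; 0x5B ⊕ 0x0D = 0x56.
P4: E(K, 0x5B) = 0xD9; 0xC8 ⊕ 0xD9 = 0x11.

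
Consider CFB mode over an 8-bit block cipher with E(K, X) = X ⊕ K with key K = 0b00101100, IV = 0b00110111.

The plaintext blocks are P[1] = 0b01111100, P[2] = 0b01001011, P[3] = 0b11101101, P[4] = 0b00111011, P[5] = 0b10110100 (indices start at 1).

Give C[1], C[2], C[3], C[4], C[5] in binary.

CFB encryption: C_i = P_i ⊕ E(K, C_{i−1}), with C_{0} = IV.
C[1]: E(K, 0b00110111) = 0b00011011; 0b01111100 ⊕ 0b00011011 = 0b01100111.
C[2]: E(K, 0b01100111) = 0b01001011; 0b01001011 ⊕ 0b01001011 = 0b00000000.
C[3]: E(K, 0b00000000) = 0b00101100; 0b11101101 ⊕ 0b00101100 = 0b11000001.
C[4]: E(K, 0b11000001) = 0b11101101; 0b00111011 ⊕ 0b11101101 = 0b11010110.
C[5]: E(K, 0b11010110) = 0b11111010; 0b10110100 ⊕ 0b11111010 = 0b01001110.

C[1] = 0b01100111, C[2] = 0b00000000, C[3] = 0b11000001, C[4] = 0b11010110, C[5] = 0b01001110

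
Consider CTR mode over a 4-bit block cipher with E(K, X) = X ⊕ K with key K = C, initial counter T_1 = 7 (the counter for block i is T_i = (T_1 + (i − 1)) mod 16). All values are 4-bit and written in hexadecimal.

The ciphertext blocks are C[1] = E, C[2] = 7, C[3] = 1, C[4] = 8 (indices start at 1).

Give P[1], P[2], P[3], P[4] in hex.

P[1] = 5, P[2] = 3, P[3] = 4, P[4] = E

CTR decryption: S_i = E(K, T_i) where T_i is the counter for block i; P_i = C_i ⊕ S_i.
P[1]: T = 7, S = E(K, T) = B; E ⊕ B = 5.
P[2]: T = 8, S = E(K, T) = 4; 7 ⊕ 4 = 3.
P[3]: T = 9, S = E(K, T) = 5; 1 ⊕ 5 = 4.
P[4]: T = A, S = E(K, T) = 6; 8 ⊕ 6 = E.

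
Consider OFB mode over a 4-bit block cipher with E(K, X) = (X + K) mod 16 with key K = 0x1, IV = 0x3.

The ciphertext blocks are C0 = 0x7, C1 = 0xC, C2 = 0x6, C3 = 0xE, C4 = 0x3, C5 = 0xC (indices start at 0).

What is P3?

OFB decryption: S_i = E(K, S_{i−1}) with S_{−1} = IV; P_i = C_i ⊕ S_i.
P0: S = E(K, 0x3) = 0x4; 0x7 ⊕ 0x4 = 0x3.
P1: S = E(K, 0x4) = 0x5; 0xC ⊕ 0x5 = 0x9.
P2: S = E(K, 0x5) = 0x6; 0x6 ⊕ 0x6 = 0x0.
P3: S = E(K, 0x6) = 0x7; 0xE ⊕ 0x7 = 0x9.

P3 = 0x9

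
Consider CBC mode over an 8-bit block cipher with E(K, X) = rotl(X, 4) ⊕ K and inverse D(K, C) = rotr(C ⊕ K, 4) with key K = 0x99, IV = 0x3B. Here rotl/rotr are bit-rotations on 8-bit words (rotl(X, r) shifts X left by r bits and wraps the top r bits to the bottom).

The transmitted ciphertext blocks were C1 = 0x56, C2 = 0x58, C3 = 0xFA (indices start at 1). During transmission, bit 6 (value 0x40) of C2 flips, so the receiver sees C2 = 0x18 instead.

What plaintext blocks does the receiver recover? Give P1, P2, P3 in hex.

CBC decryption: P_i = D(K, C_i) ⊕ C_{i−1}, with C_{0} = IV.
Only C2 changed, to 0x18. In CBC, a change in C_i garbles P_i and flips the same bit in P_{i+1}. Decrypting the received ciphertext:
P1: D(K, 0x56) = 0xFC; 0xFC ⊕ 0x3B = 0xC7.
P2: D(K, 0x18) = 0x18; 0x18 ⊕ 0x56 = 0x4E.
P3: D(K, 0xFA) = 0x36; 0x36 ⊕ 0x18 = 0x2E.
Blocks that differ from the original plaintext: P2, P3.

P1 = 0xC7, P2 = 0x4E, P3 = 0x2E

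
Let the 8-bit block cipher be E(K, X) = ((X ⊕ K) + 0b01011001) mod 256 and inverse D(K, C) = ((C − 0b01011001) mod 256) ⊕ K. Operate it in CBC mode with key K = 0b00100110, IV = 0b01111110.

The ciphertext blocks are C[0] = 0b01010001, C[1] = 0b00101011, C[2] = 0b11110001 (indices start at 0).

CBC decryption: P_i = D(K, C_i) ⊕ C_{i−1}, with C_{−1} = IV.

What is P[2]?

P[2]: D(K, 0b11110001) = 0b10111110; 0b10111110 ⊕ 0b00101011 = 0b10010101.

P[2] = 0b10010101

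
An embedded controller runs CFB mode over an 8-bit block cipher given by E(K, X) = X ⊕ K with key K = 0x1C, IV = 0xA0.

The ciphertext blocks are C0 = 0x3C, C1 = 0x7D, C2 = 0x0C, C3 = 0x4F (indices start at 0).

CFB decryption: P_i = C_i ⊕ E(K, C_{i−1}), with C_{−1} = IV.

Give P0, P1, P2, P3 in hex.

P0 = 0x80, P1 = 0x5D, P2 = 0x6D, P3 = 0x5F

P0: E(K, 0xA0) = 0xBC; 0x3C ⊕ 0xBC = 0x80.
P1: E(K, 0x3C) = 0x20; 0x7D ⊕ 0x20 = 0x5D.
P2: E(K, 0x7D) = 0x61; 0x0C ⊕ 0x61 = 0x6D.
P3: E(K, 0x0C) = 0x10; 0x4F ⊕ 0x10 = 0x5F.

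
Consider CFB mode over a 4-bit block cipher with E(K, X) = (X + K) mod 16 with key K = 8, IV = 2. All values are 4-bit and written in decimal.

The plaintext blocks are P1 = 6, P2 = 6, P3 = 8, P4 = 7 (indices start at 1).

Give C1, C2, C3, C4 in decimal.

CFB encryption: C_i = P_i ⊕ E(K, C_{i−1}), with C_{0} = IV.
C1: E(K, 2) = 10; 6 ⊕ 10 = 12.
C2: E(K, 12) = 4; 6 ⊕ 4 = 2.
C3: E(K, 2) = 10; 8 ⊕ 10 = 2.
C4: E(K, 2) = 10; 7 ⊕ 10 = 13.

C1 = 12, C2 = 2, C3 = 2, C4 = 13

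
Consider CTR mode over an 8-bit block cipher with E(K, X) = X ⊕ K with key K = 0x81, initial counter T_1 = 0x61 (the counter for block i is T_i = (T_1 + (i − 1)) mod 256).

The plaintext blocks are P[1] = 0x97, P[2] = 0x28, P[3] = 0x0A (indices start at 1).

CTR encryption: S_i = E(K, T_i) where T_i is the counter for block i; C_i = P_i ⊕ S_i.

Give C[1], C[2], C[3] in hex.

C[1] = 0x77, C[2] = 0xCB, C[3] = 0xE8

C[1]: T = 0x61, S = E(K, T) = 0xE0; 0x97 ⊕ 0xE0 = 0x77.
C[2]: T = 0x62, S = E(K, T) = 0xE3; 0x28 ⊕ 0xE3 = 0xCB.
C[3]: T = 0x63, S = E(K, T) = 0xE2; 0x0A ⊕ 0xE2 = 0xE8.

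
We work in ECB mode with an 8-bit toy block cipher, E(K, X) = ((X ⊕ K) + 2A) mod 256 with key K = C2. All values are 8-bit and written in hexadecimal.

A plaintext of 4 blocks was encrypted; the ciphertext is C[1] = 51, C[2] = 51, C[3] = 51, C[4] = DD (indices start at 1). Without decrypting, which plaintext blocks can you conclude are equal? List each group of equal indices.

P[1] = P[2] = P[3]

ECB encrypts each block independently with the same key, so equal ciphertext blocks imply equal plaintext blocks.
C[1] = C[2] = C[3] = 51, so P[1] = P[2] = P[3].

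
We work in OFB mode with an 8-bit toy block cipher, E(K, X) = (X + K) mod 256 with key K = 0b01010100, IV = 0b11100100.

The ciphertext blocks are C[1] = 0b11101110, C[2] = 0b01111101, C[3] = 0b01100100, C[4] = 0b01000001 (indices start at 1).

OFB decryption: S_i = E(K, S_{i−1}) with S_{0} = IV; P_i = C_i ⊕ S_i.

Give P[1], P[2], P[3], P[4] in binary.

P[1]: S = E(K, 0b11100100) = 0b00111000; 0b11101110 ⊕ 0b00111000 = 0b11010110.
P[2]: S = E(K, 0b00111000) = 0b10001100; 0b01111101 ⊕ 0b10001100 = 0b11110001.
P[3]: S = E(K, 0b10001100) = 0b11100000; 0b01100100 ⊕ 0b11100000 = 0b10000100.
P[4]: S = E(K, 0b11100000) = 0b00110100; 0b01000001 ⊕ 0b00110100 = 0b01110101.

P[1] = 0b11010110, P[2] = 0b11110001, P[3] = 0b10000100, P[4] = 0b01110101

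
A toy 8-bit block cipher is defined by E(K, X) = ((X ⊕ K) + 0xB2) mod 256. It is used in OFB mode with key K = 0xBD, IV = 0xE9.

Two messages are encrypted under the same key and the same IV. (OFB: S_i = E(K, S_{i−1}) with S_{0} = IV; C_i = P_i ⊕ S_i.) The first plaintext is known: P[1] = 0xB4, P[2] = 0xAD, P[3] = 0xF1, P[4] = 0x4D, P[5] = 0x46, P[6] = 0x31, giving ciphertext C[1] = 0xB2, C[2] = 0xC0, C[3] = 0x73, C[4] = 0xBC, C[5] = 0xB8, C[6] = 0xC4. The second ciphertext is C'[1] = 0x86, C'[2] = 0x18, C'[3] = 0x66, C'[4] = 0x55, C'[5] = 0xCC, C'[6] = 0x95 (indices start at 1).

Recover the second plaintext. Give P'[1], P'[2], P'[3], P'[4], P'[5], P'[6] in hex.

P'[1] = 0x80, P'[2] = 0x75, P'[3] = 0xE4, P'[4] = 0xA4, P'[5] = 0x32, P'[6] = 0x60

In OFB with a reused IV, both messages share the same keystream S_i, so C_i ⊕ C'_i = P_i ⊕ P'_i and thus P'_i = P_i ⊕ C_i ⊕ C'_i.
P'[1]: 0xB4 ⊕ 0xB2 ⊕ 0x86 = 0x80.
P'[2]: 0xAD ⊕ 0xC0 ⊕ 0x18 = 0x75.
P'[3]: 0xF1 ⊕ 0x73 ⊕ 0x66 = 0xE4.
P'[4]: 0x4D ⊕ 0xBC ⊕ 0x55 = 0xA4.
P'[5]: 0x46 ⊕ 0xB8 ⊕ 0xCC = 0x32.
P'[6]: 0x31 ⊕ 0xC4 ⊕ 0x95 = 0x60.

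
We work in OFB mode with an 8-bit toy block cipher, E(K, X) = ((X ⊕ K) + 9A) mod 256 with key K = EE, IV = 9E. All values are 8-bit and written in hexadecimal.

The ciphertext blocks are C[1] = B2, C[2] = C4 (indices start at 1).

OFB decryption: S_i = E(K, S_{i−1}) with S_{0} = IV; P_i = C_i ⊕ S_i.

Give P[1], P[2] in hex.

P[1]: S = E(K, 9E) = 0A; B2 ⊕ 0A = B8.
P[2]: S = E(K, 0A) = 7E; C4 ⊕ 7E = BA.

P[1] = B8, P[2] = BA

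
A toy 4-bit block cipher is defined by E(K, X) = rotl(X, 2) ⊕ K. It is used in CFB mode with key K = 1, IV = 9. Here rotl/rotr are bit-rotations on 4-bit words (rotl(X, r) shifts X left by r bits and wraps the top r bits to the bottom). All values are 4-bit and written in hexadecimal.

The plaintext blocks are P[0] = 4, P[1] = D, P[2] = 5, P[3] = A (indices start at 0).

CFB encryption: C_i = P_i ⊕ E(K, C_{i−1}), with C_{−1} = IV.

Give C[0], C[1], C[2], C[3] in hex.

C[0] = 3, C[1] = 0, C[2] = 4, C[3] = A

C[0]: E(K, 9) = 7; 4 ⊕ 7 = 3.
C[1]: E(K, 3) = D; D ⊕ D = 0.
C[2]: E(K, 0) = 1; 5 ⊕ 1 = 4.
C[3]: E(K, 4) = 0; A ⊕ 0 = A.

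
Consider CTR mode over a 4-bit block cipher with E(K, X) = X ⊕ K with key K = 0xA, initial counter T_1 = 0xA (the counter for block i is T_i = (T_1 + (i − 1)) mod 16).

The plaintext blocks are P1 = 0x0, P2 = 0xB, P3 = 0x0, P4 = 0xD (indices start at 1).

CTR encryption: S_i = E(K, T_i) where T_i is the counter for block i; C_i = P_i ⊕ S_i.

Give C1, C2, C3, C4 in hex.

C1 = 0x0, C2 = 0xA, C3 = 0x6, C4 = 0xA

C1: T = 0xA, S = E(K, T) = 0x0; 0x0 ⊕ 0x0 = 0x0.
C2: T = 0xB, S = E(K, T) = 0x1; 0xB ⊕ 0x1 = 0xA.
C3: T = 0xC, S = E(K, T) = 0x6; 0x0 ⊕ 0x6 = 0x6.
C4: T = 0xD, S = E(K, T) = 0x7; 0xD ⊕ 0x7 = 0xA.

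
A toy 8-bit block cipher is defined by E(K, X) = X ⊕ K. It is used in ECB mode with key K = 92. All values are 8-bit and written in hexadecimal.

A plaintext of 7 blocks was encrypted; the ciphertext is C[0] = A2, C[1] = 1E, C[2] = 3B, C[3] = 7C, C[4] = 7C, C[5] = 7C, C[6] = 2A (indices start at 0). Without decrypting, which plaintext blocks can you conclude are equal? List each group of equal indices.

P[3] = P[4] = P[5]

ECB encrypts each block independently with the same key, so equal ciphertext blocks imply equal plaintext blocks.
C[3] = C[4] = C[5] = 7C, so P[3] = P[4] = P[5].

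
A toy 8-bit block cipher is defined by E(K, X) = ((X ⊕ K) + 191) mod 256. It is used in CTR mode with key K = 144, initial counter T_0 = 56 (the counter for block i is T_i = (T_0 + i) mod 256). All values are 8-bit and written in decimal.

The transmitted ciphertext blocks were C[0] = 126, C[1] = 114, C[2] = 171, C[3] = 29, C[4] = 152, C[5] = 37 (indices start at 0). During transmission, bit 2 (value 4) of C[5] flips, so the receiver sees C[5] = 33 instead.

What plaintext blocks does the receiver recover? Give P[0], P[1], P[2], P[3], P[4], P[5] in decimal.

P[0] = 25, P[1] = 26, P[2] = 194, P[3] = 119, P[4] = 243, P[5] = 77

CTR decryption: S_i = E(K, T_i) where T_i is the counter for block i; P_i = C_i ⊕ S_i.
Only C[5] changed, to 33. In CTR, a change in C_i flips the same bit in P_i only; the keystream is unaffected. Decrypting the received ciphertext:
P[0]: T = 56, S = E(K, T) = 103; 126 ⊕ 103 = 25.
P[1]: T = 57, S = E(K, T) = 104; 114 ⊕ 104 = 26.
P[2]: T = 58, S = E(K, T) = 105; 171 ⊕ 105 = 194.
P[3]: T = 59, S = E(K, T) = 106; 29 ⊕ 106 = 119.
P[4]: T = 60, S = E(K, T) = 107; 152 ⊕ 107 = 243.
P[5]: T = 61, S = E(K, T) = 108; 33 ⊕ 108 = 77.
Blocks that differ from the original plaintext: P[5].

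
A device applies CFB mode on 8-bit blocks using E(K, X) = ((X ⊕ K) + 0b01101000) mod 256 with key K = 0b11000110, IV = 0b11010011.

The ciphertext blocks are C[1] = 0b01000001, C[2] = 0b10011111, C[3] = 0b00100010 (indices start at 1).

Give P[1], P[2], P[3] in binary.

P[1] = 0b00111100, P[2] = 0b01110000, P[3] = 0b11100011

CFB decryption: P_i = C_i ⊕ E(K, C_{i−1}), with C_{0} = IV.
P[1]: E(K, 0b11010011) = 0b01111101; 0b01000001 ⊕ 0b01111101 = 0b00111100.
P[2]: E(K, 0b01000001) = 0b11101111; 0b10011111 ⊕ 0b11101111 = 0b01110000.
P[3]: E(K, 0b10011111) = 0b11000001; 0b00100010 ⊕ 0b11000001 = 0b11100011.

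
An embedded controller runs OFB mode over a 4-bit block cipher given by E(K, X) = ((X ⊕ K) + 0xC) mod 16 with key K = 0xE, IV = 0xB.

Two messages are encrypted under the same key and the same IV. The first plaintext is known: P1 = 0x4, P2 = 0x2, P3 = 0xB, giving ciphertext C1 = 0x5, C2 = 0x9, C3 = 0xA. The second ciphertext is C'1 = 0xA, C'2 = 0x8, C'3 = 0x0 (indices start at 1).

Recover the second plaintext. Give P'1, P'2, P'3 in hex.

P'1 = 0xB, P'2 = 0x3, P'3 = 0x1

In OFB with a reused IV, both messages share the same keystream S_i, so C_i ⊕ C'_i = P_i ⊕ P'_i and thus P'_i = P_i ⊕ C_i ⊕ C'_i.
P'1: 0x4 ⊕ 0x5 ⊕ 0xA = 0xB.
P'2: 0x2 ⊕ 0x9 ⊕ 0x8 = 0x3.
P'3: 0xB ⊕ 0xA ⊕ 0x0 = 0x1.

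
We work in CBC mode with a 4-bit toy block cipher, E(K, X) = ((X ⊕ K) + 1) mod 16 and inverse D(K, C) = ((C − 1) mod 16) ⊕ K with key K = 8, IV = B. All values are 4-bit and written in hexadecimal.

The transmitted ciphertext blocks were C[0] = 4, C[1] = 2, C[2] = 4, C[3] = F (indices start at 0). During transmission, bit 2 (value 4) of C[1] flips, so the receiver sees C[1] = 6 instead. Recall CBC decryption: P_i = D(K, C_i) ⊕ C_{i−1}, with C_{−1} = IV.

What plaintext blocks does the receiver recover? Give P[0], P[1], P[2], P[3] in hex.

P[0] = 0, P[1] = 9, P[2] = D, P[3] = 2

Only C[1] changed, to 6. In CBC, a change in C_i garbles P_i and flips the same bit in P_{i+1}. Decrypting the received ciphertext:
P[0]: D(K, 4) = B; B ⊕ B = 0.
P[1]: D(K, 6) = D; D ⊕ 4 = 9.
P[2]: D(K, 4) = B; B ⊕ 6 = D.
P[3]: D(K, F) = 6; 6 ⊕ 4 = 2.
Blocks that differ from the original plaintext: P[1], P[2].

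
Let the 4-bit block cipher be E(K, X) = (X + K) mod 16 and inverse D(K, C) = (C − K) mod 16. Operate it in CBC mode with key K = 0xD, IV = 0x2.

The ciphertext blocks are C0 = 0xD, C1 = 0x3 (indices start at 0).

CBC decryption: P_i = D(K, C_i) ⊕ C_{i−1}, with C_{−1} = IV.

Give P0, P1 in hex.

P0 = 0x2, P1 = 0xB

P0: D(K, 0xD) = 0x0; 0x0 ⊕ 0x2 = 0x2.
P1: D(K, 0x3) = 0x6; 0x6 ⊕ 0xD = 0xB.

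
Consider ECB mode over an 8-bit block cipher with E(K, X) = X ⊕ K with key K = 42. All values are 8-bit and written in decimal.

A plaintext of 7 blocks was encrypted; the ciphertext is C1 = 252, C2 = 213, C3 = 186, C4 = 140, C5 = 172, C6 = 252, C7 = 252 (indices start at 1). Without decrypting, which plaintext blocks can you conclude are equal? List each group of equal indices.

P1 = P6 = P7

ECB encrypts each block independently with the same key, so equal ciphertext blocks imply equal plaintext blocks.
C1 = C6 = C7 = 252, so P1 = P6 = P7.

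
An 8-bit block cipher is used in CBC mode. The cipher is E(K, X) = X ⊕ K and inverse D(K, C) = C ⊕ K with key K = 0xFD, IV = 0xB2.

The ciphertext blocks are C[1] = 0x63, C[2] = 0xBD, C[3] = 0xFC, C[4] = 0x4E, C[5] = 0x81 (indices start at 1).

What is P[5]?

CBC decryption: P_i = D(K, C_i) ⊕ C_{i−1}, with C_{0} = IV.
P[5]: D(K, 0x81) = 0x7C; 0x7C ⊕ 0x4E = 0x32.

P[5] = 0x32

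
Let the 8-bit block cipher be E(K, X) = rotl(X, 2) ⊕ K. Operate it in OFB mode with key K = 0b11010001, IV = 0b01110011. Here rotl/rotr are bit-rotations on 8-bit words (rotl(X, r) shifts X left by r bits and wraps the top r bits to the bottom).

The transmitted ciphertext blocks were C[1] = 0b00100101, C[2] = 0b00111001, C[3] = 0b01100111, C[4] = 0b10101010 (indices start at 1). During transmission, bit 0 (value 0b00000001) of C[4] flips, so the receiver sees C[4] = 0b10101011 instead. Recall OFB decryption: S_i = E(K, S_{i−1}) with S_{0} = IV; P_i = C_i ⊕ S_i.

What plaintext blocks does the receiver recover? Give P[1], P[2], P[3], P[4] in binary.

Only C[4] changed, to 0b10101011. In OFB, a change in C_i flips the same bit in P_i only; the keystream is unaffected. Decrypting the received ciphertext:
P[1]: S = E(K, 0b01110011) = 0b00011100; 0b00100101 ⊕ 0b00011100 = 0b00111001.
P[2]: S = E(K, 0b00011100) = 0b10100001; 0b00111001 ⊕ 0b10100001 = 0b10011000.
P[3]: S = E(K, 0b10100001) = 0b01010111; 0b01100111 ⊕ 0b01010111 = 0b00110000.
P[4]: S = E(K, 0b01010111) = 0b10001100; 0b10101011 ⊕ 0b10001100 = 0b00100111.
Blocks that differ from the original plaintext: P[4].

P[1] = 0b00111001, P[2] = 0b10011000, P[3] = 0b00110000, P[4] = 0b00100111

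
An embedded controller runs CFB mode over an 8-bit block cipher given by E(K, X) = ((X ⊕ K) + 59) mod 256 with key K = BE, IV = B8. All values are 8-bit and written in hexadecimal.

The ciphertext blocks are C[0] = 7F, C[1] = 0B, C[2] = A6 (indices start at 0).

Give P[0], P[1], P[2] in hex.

CFB decryption: P_i = C_i ⊕ E(K, C_{i−1}), with C_{−1} = IV.
P[0]: E(K, B8) = 5F; 7F ⊕ 5F = 20.
P[1]: E(K, 7F) = 1A; 0B ⊕ 1A = 11.
P[2]: E(K, 0B) = 0E; A6 ⊕ 0E = A8.

P[0] = 20, P[1] = 11, P[2] = A8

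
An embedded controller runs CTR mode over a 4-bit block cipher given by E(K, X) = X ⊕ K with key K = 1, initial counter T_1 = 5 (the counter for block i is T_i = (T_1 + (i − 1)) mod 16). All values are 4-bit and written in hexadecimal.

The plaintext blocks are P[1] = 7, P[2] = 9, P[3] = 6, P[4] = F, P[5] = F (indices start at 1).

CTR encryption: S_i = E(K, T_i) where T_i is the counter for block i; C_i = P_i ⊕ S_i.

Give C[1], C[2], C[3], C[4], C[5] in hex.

C[1]: T = 5, S = E(K, T) = 4; 7 ⊕ 4 = 3.
C[2]: T = 6, S = E(K, T) = 7; 9 ⊕ 7 = E.
C[3]: T = 7, S = E(K, T) = 6; 6 ⊕ 6 = 0.
C[4]: T = 8, S = E(K, T) = 9; F ⊕ 9 = 6.
C[5]: T = 9, S = E(K, T) = 8; F ⊕ 8 = 7.

C[1] = 3, C[2] = E, C[3] = 0, C[4] = 6, C[5] = 7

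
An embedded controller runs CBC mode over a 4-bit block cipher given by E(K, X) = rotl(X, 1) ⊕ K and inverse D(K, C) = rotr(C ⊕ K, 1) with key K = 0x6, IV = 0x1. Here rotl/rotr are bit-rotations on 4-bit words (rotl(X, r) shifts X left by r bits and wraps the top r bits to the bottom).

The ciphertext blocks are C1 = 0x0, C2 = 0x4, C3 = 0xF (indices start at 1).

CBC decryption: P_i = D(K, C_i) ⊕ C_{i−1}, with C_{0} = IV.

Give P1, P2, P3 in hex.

P1: D(K, 0x0) = 0x3; 0x3 ⊕ 0x1 = 0x2.
P2: D(K, 0x4) = 0x1; 0x1 ⊕ 0x0 = 0x1.
P3: D(K, 0xF) = 0xC; 0xC ⊕ 0x4 = 0x8.

P1 = 0x2, P2 = 0x1, P3 = 0x8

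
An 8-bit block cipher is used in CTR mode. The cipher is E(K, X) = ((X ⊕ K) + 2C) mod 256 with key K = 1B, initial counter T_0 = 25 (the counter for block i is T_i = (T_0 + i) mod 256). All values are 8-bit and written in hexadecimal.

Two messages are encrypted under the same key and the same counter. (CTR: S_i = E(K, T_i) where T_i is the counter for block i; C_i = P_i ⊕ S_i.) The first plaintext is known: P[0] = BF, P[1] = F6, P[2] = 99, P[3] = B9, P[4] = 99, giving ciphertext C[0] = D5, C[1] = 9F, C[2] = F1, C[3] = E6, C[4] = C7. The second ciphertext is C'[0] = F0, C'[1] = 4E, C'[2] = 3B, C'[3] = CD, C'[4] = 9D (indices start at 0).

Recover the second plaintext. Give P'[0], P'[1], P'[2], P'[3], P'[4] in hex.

In CTR with a reused counter, both messages share the same keystream S_i, so C_i ⊕ C'_i = P_i ⊕ P'_i and thus P'_i = P_i ⊕ C_i ⊕ C'_i.
P'[0]: BF ⊕ D5 ⊕ F0 = 9A.
P'[1]: F6 ⊕ 9F ⊕ 4E = 27.
P'[2]: 99 ⊕ F1 ⊕ 3B = 53.
P'[3]: B9 ⊕ E6 ⊕ CD = 92.
P'[4]: 99 ⊕ C7 ⊕ 9D = C3.

P'[0] = 9A, P'[1] = 27, P'[2] = 53, P'[3] = 92, P'[4] = C3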